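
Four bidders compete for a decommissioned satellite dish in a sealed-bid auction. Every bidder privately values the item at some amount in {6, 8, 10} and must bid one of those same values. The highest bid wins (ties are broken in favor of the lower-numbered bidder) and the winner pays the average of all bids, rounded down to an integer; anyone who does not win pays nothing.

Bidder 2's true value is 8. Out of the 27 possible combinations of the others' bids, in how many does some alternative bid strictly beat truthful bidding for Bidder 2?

1

Others bid (8, 6, 6): truth gives 0; bid 10 gives 1 > 0. Violating.
Others bid (6, 6, 6): truth gives 2; no alternative beats it.
Others bid (6, 6, 8): truth gives 1; no alternative beats it.
(Checking all 27 profiles: 1 has a profitable deviation, 26 do not.)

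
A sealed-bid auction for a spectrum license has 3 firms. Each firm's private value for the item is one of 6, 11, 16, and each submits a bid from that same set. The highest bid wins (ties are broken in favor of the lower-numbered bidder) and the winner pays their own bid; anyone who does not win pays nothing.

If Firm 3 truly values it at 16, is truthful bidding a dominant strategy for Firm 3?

No

Consider the case where Firm 1 bids 6 and Firm 2 bids 6.
Truthful bid 16: wins, pays 16, utility 16 - 16 = 0.
Bid 11 instead: wins, pays 11, utility 16 - 11 = 5.
Since 5 > 0, bidding 11 is strictly better here, so truthful bidding is not dominant.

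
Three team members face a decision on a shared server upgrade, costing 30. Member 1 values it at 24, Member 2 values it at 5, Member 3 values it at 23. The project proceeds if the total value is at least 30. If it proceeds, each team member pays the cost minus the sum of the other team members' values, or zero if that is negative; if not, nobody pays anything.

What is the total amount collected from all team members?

3

Total value 52 ≥ cost 30, so it is built.
Member 1: others sum to 28; max(0, 30 - 28) = 2.
Member 2: others sum to 47; max(0, 30 - 47) = 0.
Member 3: others sum to 29; max(0, 30 - 29) = 1.
Total collected = 2 + 0 + 1 = 3.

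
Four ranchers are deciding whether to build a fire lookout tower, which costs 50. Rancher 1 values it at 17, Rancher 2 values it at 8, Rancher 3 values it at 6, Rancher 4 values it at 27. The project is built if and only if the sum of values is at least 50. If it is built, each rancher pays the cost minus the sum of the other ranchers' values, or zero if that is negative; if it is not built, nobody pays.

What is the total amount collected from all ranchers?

28

Total value 58 ≥ cost 50, so it is built.
Rancher 1: others sum to 41; max(0, 50 - 41) = 9.
Rancher 2: others sum to 50; max(0, 50 - 50) = 0.
Rancher 3: others sum to 52; max(0, 50 - 52) = 0.
Rancher 4: others sum to 31; max(0, 50 - 31) = 19.
Total collected = 9 + 0 + 0 + 19 = 28.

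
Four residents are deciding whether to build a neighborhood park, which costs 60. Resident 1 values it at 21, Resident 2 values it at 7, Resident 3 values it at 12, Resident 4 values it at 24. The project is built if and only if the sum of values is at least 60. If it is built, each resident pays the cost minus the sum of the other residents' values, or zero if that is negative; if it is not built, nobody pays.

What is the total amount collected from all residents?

Total value 64 ≥ cost 60, so it is built.
Resident 1: others sum to 43; max(0, 60 - 43) = 17.
Resident 2: others sum to 57; max(0, 60 - 57) = 3.
Resident 3: others sum to 52; max(0, 60 - 52) = 8.
Resident 4: others sum to 40; max(0, 60 - 40) = 20.
Total collected = 17 + 3 + 8 + 20 = 48.

48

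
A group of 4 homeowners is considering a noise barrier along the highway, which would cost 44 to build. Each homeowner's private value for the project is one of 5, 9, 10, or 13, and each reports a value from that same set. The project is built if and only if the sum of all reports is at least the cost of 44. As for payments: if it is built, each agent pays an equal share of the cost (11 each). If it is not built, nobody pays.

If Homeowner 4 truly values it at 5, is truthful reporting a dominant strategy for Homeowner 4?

Check each profile of the others' reports and compare truth against every alternative report.
Others report (9, 13, 13): truth gives 0, best alternative gives -6.
Others report (10, 13, 13): truth gives 0, best alternative gives -6.
Others report (13, 9, 13): truth gives 0, best alternative gives -6.
Others report (13, 10, 13): truth gives 0, best alternative gives -6.
Others report (13, 13, 9): truth gives 0, best alternative gives -6.
Others report (13, 13, 10): truth gives 0, best alternative gives -6.
(Remaining 58 profiles checked similarly; truth is weakly best in each.)
In every case the truthful report is at least as good as any alternative, so it is a dominant strategy.

Yes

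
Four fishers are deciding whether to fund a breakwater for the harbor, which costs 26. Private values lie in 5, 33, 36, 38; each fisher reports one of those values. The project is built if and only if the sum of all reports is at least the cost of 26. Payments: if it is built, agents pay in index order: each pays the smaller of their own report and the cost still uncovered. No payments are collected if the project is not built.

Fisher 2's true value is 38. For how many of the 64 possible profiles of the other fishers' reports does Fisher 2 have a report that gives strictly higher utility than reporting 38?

Others report (5, 5, 33): truth gives 17; report 5 gives 33 > 17. Violating.
Others report (5, 5, 36): truth gives 17; report 5 gives 33 > 17. Violating.
Others report (5, 5, 38): truth gives 17; report 5 gives 33 > 17. Violating.
Others report (5, 33, 5): truth gives 17; report 5 gives 33 > 17. Violating.
Others report (5, 5, 5): truth gives 17; no alternative beats it.
Others report (33, 5, 5): truth gives 38; no alternative beats it.
(Checking all 64 profiles: 15 have a profitable deviation, 49 do not.)

15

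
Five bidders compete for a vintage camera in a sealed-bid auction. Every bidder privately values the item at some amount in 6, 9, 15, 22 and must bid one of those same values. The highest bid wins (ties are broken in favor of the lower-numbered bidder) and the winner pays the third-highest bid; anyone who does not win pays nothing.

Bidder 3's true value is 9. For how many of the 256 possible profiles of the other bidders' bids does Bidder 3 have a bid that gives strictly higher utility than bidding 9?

8

Others bid (6, 6, 6, 15): truth gives 0; bid 15 gives 3 > 0. Violating.
Others bid (6, 6, 6, 22): truth gives 0; bid 22 gives 3 > 0. Violating.
Others bid (6, 6, 15, 6): truth gives 0; bid 15 gives 3 > 0. Violating.
Others bid (6, 6, 22, 6): truth gives 0; bid 22 gives 3 > 0. Violating.
Others bid (6, 6, 6, 6): truth gives 3; no alternative beats it.
Others bid (6, 6, 6, 9): truth gives 3; no alternative beats it.
(Checking all 256 profiles: 8 have a profitable deviation, 248 do not.)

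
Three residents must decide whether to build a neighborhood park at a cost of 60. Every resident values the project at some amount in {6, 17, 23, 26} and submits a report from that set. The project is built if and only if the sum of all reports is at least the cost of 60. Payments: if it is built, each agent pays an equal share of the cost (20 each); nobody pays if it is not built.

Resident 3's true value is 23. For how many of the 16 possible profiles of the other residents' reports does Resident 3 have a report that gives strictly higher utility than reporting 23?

Others report (17, 17): truth gives 0; report 26 gives 3 > 0. Violating.
Others report (6, 6): truth gives 0; no alternative beats it.
Others report (6, 17): truth gives 0; no alternative beats it.
(Checking all 16 profiles: 1 has a profitable deviation, 15 do not.)

1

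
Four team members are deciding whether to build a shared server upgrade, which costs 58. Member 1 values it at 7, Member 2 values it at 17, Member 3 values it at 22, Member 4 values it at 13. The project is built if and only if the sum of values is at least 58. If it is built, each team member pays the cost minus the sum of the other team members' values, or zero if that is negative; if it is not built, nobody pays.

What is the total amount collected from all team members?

55

Total value 59 ≥ cost 58, so it is built.
Member 1: others sum to 52; max(0, 58 - 52) = 6.
Member 2: others sum to 42; max(0, 58 - 42) = 16.
Member 3: others sum to 37; max(0, 58 - 37) = 21.
Member 4: others sum to 46; max(0, 58 - 46) = 12.
Total collected = 6 + 16 + 21 + 12 = 55.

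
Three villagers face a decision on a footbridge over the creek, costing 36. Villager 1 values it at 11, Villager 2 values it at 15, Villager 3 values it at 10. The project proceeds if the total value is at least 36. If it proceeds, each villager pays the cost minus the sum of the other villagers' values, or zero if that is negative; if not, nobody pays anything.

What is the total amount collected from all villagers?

Total value 36 ≥ cost 36, so it is built.
Villager 1: others sum to 25; max(0, 36 - 25) = 11.
Villager 2: others sum to 21; max(0, 36 - 21) = 15.
Villager 3: others sum to 26; max(0, 36 - 26) = 10.
Total collected = 11 + 15 + 10 = 36.

36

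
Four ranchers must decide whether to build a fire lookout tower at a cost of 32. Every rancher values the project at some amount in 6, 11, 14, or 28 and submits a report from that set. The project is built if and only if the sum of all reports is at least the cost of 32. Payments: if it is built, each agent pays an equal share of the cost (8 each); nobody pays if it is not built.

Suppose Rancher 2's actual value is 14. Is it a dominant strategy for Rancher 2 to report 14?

Yes

Check each profile of the others' reports and compare truth against every alternative report.
Others report (6, 6, 6): truth gives 6, best alternative gives 6.
Others report (6, 6, 11): truth gives 6, best alternative gives 6.
Others report (6, 6, 14): truth gives 6, best alternative gives 6.
Others report (6, 6, 28): truth gives 6, best alternative gives 6.
Others report (6, 11, 6): truth gives 6, best alternative gives 6.
Others report (6, 11, 11): truth gives 6, best alternative gives 6.
(Remaining 58 profiles checked similarly; truth is weakly best in each.)
In every case the truthful report is at least as good as any alternative, so it is a dominant strategy.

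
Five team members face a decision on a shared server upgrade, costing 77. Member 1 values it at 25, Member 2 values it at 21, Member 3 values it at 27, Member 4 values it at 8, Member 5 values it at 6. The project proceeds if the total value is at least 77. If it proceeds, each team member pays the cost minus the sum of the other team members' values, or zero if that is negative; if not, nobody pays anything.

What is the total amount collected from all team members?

43

Total value 87 ≥ cost 77, so it is built.
Member 1: others sum to 62; max(0, 77 - 62) = 15.
Member 2: others sum to 66; max(0, 77 - 66) = 11.
Member 3: others sum to 60; max(0, 77 - 60) = 17.
Member 4: others sum to 79; max(0, 77 - 79) = 0.
Member 5: others sum to 81; max(0, 77 - 81) = 0.
Total collected = 15 + 11 + 17 + 0 + 0 = 43.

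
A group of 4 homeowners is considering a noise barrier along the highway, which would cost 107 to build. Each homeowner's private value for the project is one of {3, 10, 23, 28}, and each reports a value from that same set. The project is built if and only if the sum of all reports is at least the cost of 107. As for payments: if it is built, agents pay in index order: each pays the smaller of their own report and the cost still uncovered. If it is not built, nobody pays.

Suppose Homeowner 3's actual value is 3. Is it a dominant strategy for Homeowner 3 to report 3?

Yes

Check each profile of the others' reports and compare truth against every alternative report.
Others report (3, 3, 3): truth gives 0, best alternative gives 0.
Others report (3, 3, 10): truth gives 0, best alternative gives 0.
Others report (3, 3, 23): truth gives 0, best alternative gives 0.
Others report (3, 3, 28): truth gives 0, best alternative gives 0.
Others report (3, 10, 3): truth gives 0, best alternative gives 0.
Others report (3, 10, 10): truth gives 0, best alternative gives 0.
(Remaining 58 profiles checked similarly; truth is weakly best in each.)
In every case the truthful report is at least as good as any alternative, so it is a dominant strategy.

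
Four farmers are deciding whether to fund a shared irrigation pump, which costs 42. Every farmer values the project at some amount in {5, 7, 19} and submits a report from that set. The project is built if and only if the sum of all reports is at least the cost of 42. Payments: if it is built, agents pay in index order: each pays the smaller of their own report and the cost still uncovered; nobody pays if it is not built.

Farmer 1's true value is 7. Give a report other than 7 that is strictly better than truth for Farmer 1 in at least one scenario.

Suppose Farmer 2 reports 5, Farmer 3 reports 19 and Farmer 4 reports 19.
Report 7: project built, pays 7, utility 7 - 7 = 0.
Report 5: project built, pays 5, utility 7 - 5 = 2.
So reporting 5 beats truth here (2 > 0).

5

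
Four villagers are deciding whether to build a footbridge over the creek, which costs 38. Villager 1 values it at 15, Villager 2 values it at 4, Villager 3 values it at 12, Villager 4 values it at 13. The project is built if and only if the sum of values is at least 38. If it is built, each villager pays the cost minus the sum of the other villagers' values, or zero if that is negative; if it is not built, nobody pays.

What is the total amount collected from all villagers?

Total value 44 ≥ cost 38, so it is built.
Villager 1: others sum to 29; max(0, 38 - 29) = 9.
Villager 2: others sum to 40; max(0, 38 - 40) = 0.
Villager 3: others sum to 32; max(0, 38 - 32) = 6.
Villager 4: others sum to 31; max(0, 38 - 31) = 7.
Total collected = 9 + 0 + 6 + 7 = 22.

22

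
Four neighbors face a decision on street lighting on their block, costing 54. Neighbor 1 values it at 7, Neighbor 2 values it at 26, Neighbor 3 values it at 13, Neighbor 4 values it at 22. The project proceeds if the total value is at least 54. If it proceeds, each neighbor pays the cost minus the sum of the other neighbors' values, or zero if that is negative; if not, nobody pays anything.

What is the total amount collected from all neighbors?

Total value 68 ≥ cost 54, so it is built.
Neighbor 1: others sum to 61; max(0, 54 - 61) = 0.
Neighbor 2: others sum to 42; max(0, 54 - 42) = 12.
Neighbor 3: others sum to 55; max(0, 54 - 55) = 0.
Neighbor 4: others sum to 46; max(0, 54 - 46) = 8.
Total collected = 0 + 12 + 0 + 8 = 20.

20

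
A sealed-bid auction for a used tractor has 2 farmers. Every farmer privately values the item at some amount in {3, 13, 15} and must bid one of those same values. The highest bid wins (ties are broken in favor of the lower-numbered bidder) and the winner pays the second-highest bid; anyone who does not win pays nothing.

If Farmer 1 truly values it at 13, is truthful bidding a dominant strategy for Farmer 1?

Yes

Check each profile of the others' bids and compare truth against every alternative bid.
Others bid (3): truth gives 10, best alternative gives 10.
Others bid (13): truth gives 0, best alternative gives 0.
Others bid (15): truth gives 0, best alternative gives 0.
In every case the truthful bid is at least as good as any alternative, so it is a dominant strategy.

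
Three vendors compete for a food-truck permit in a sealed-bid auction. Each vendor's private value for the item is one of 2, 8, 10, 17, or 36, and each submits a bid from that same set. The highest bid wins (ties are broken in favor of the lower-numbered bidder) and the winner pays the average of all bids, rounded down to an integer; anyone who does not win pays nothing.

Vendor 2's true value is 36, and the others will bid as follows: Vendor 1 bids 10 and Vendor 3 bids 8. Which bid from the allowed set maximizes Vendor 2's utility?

Bid 2: loses, pays 0, utility 0.
Bid 8: loses, pays 0, utility 0.
Bid 10: loses, pays 0, utility 0.
Bid 17: wins, pays 11, utility 36 - 11 = 25.
Bid 36: wins, pays 18, utility 36 - 18 = 18.
The best choice is 17 with utility 25.

17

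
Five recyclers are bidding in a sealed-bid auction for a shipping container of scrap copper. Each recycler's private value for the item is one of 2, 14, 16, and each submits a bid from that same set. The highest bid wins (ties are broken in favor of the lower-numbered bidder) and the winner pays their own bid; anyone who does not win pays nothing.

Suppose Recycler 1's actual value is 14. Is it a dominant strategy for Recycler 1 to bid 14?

No

Consider the case where Recycler 2 bids 2, Recycler 3 bids 2, Recycler 4 bids 2 and Recycler 5 bids 2.
Truthful bid 14: wins, pays 14, utility 14 - 14 = 0.
Bid 2 instead: wins, pays 2, utility 14 - 2 = 12.
Since 12 > 0, bidding 2 is strictly better here, so truthful bidding is not dominant.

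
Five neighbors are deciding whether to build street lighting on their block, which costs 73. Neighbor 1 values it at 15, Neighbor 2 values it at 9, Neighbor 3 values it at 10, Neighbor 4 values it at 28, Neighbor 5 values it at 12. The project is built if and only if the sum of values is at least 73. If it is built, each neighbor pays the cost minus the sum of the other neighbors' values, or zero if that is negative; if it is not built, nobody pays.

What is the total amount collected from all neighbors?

69

Total value 74 ≥ cost 73, so it is built.
Neighbor 1: others sum to 59; max(0, 73 - 59) = 14.
Neighbor 2: others sum to 65; max(0, 73 - 65) = 8.
Neighbor 3: others sum to 64; max(0, 73 - 64) = 9.
Neighbor 4: others sum to 46; max(0, 73 - 46) = 27.
Neighbor 5: others sum to 62; max(0, 73 - 62) = 11.
Total collected = 14 + 8 + 9 + 27 + 11 = 69.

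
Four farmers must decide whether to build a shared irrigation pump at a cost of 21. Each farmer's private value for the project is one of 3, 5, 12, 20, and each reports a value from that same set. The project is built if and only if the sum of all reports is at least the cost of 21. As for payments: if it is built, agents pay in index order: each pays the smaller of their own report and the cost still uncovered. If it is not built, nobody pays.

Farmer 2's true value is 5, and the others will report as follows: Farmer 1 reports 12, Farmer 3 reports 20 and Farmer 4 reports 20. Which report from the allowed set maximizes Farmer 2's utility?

3

Report 3: project built, pays 3, utility 5 - 3 = 2.
Report 5: project built, pays 5, utility 5 - 5 = 0.
Report 12: project built, pays 9, utility 5 - 9 = -4.
Report 20: project built, pays 9, utility 5 - 9 = -4.
The best choice is 3 with utility 2.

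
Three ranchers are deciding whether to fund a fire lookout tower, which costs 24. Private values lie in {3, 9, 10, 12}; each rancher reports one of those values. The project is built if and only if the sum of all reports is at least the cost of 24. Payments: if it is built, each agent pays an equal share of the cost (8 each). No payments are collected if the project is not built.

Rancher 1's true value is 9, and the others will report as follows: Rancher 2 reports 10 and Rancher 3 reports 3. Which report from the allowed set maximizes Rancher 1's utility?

12

Report 3: project not built, utility 0.
Report 9: project not built, utility 0.
Report 10: project not built, utility 0.
Report 12: project built, pays 8, utility 9 - 8 = 1.
The best choice is 12 with utility 1.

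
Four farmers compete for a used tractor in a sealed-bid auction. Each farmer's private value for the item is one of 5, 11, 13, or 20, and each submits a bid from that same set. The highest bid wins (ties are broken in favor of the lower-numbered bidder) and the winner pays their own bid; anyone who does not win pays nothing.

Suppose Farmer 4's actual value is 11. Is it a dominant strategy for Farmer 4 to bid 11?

Yes

Check each profile of the others' bids and compare truth against every alternative bid.
Others bid (5, 5, 5): truth gives 0, best alternative gives 0.
Others bid (5, 5, 11): truth gives 0, best alternative gives 0.
Others bid (5, 5, 13): truth gives 0, best alternative gives 0.
Others bid (5, 5, 20): truth gives 0, best alternative gives 0.
Others bid (5, 11, 5): truth gives 0, best alternative gives 0.
Others bid (5, 11, 11): truth gives 0, best alternative gives 0.
(Remaining 58 profiles checked similarly; truth is weakly best in each.)
In every case the truthful bid is at least as good as any alternative, so it is a dominant strategy.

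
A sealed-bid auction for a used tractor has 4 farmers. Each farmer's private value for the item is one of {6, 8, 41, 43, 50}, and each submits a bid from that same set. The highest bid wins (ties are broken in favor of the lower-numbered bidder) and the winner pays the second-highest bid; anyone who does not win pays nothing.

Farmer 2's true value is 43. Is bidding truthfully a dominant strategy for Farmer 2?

Check each profile of the others' bids and compare truth against every alternative bid.
Others bid (6, 6, 6): truth gives 37, best alternative gives 37.
Others bid (6, 6, 8): truth gives 35, best alternative gives 35.
Others bid (6, 8, 6): truth gives 35, best alternative gives 35.
Others bid (6, 8, 8): truth gives 35, best alternative gives 35.
Others bid (8, 6, 6): truth gives 35, best alternative gives 35.
Others bid (8, 6, 8): truth gives 35, best alternative gives 35.
(Remaining 119 profiles checked similarly; truth is weakly best in each.)
In every case the truthful bid is at least as good as any alternative, so it is a dominant strategy.

Yes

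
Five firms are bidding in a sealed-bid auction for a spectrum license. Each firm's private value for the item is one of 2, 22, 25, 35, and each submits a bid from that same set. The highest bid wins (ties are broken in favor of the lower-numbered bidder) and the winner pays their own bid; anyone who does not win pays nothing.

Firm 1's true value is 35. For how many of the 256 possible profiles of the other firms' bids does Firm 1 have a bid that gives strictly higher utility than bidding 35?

Others bid (2, 2, 2, 2): truth gives 0; bid 2 gives 33 > 0. Violating.
Others bid (2, 2, 2, 22): truth gives 0; bid 22 gives 13 > 0. Violating.
Others bid (2, 2, 2, 25): truth gives 0; bid 25 gives 10 > 0. Violating.
Others bid (2, 2, 22, 2): truth gives 0; bid 22 gives 13 > 0. Violating.
Others bid (2, 2, 2, 35): truth gives 0; no alternative beats it.
Others bid (2, 2, 22, 35): truth gives 0; no alternative beats it.
(Checking all 256 profiles: 81 have a profitable deviation, 175 do not.)

81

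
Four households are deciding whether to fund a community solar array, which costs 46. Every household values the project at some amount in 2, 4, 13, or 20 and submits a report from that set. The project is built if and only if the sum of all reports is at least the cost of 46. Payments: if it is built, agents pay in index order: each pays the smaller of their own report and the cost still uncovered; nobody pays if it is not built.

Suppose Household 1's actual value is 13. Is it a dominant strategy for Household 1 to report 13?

No

Consider the case where Household 2 reports 2, Household 3 reports 20 and Household 4 reports 20.
Truthful report 13: project built, pays 13, utility 13 - 13 = 0.
Report 4 instead: project built, pays 4, utility 13 - 4 = 9.
Since 9 > 0, reporting 4 is strictly better here, so truthful reporting is not dominant.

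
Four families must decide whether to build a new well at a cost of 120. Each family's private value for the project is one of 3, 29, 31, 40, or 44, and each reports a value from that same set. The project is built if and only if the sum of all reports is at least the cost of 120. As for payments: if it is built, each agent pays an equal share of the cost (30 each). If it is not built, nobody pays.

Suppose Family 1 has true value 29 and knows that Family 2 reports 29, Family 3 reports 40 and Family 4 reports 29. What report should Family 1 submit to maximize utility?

Report 3: project not built, utility 0.
Report 29: project built, pays 30, utility 29 - 30 = -1.
Report 31: project built, pays 30, utility 29 - 30 = -1.
Report 40: project built, pays 30, utility 29 - 30 = -1.
Report 44: project built, pays 30, utility 29 - 30 = -1.
The best choice is 3 with utility 0.

3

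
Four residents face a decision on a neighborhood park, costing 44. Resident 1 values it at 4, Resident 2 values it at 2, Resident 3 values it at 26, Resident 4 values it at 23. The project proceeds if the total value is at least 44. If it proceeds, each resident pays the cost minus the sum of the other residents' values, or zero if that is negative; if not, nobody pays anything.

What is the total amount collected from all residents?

27

Total value 55 ≥ cost 44, so it is built.
Resident 1: others sum to 51; max(0, 44 - 51) = 0.
Resident 2: others sum to 53; max(0, 44 - 53) = 0.
Resident 3: others sum to 29; max(0, 44 - 29) = 15.
Resident 4: others sum to 32; max(0, 44 - 32) = 12.
Total collected = 0 + 0 + 15 + 12 = 27.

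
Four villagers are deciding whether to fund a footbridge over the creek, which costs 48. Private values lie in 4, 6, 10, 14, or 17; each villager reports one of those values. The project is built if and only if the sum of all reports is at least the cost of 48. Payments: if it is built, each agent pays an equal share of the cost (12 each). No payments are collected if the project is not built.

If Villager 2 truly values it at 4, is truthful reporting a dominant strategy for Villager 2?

Yes

Check each profile of the others' reports and compare truth against every alternative report.
Others report (14, 14, 14): truth gives 0, best alternative gives -8.
Others report (10, 17, 17): truth gives -8, best alternative gives -8.
Others report (14, 14, 17): truth gives -8, best alternative gives -8.
Others report (14, 17, 14): truth gives -8, best alternative gives -8.
Others report (14, 17, 17): truth gives -8, best alternative gives -8.
Others report (17, 10, 17): truth gives -8, best alternative gives -8.
(Remaining 119 profiles checked similarly; truth is weakly best in each.)
In every case the truthful report is at least as good as any alternative, so it is a dominant strategy.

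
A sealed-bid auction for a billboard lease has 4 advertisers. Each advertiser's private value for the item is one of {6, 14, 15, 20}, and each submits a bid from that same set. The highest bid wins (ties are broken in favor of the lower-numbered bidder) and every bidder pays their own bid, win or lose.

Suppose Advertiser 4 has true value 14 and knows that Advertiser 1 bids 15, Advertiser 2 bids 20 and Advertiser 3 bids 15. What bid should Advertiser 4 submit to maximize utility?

Bid 6: loses but pays 6, utility -6.
Bid 14: loses but pays 14, utility -14.
Bid 15: loses but pays 15, utility -15.
Bid 20: loses but pays 20, utility -20.
The best choice is 6 with utility -6.

6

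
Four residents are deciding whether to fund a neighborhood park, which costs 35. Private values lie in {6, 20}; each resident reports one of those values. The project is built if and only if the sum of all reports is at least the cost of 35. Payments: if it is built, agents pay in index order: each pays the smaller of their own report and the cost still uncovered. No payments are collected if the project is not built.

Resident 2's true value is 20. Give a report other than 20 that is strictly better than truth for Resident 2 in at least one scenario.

6

Suppose Resident 1 reports 6, Resident 3 reports 6 and Resident 4 reports 20.
Report 20: project built, pays 20, utility 20 - 20 = 0.
Report 6: project built, pays 6, utility 20 - 6 = 14.
So reporting 6 beats truth here (14 > 0).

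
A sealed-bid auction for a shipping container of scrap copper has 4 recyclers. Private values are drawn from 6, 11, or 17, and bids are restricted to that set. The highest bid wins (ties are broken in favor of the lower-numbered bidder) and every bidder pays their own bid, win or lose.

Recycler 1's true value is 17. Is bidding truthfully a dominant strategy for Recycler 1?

No

Consider the case where Recycler 2 bids 6, Recycler 3 bids 6 and Recycler 4 bids 6.
Truthful bid 17: wins, pays 17, utility 17 - 17 = 0.
Bid 6 instead: wins, pays 6, utility 17 - 6 = 11.
Since 11 > 0, bidding 6 is strictly better here, so truthful bidding is not dominant.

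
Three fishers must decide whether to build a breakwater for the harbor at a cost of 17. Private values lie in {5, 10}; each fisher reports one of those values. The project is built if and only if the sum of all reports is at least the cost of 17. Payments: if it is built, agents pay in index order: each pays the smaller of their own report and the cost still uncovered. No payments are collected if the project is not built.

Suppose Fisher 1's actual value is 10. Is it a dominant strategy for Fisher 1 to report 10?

Consider the case where Fisher 2 reports 5 and Fisher 3 reports 10.
Truthful report 10: project built, pays 10, utility 10 - 10 = 0.
Report 5 instead: project built, pays 5, utility 10 - 5 = 5.
Since 5 > 0, reporting 5 is strictly better here, so truthful reporting is not dominant.

No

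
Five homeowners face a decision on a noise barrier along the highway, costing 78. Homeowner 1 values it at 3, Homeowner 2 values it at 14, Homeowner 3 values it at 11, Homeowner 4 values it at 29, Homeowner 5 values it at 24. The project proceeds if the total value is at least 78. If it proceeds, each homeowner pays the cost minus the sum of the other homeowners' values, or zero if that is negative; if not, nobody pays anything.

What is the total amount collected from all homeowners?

Total value 81 ≥ cost 78, so it is built.
Homeowner 1: others sum to 78; max(0, 78 - 78) = 0.
Homeowner 2: others sum to 67; max(0, 78 - 67) = 11.
Homeowner 3: others sum to 70; max(0, 78 - 70) = 8.
Homeowner 4: others sum to 52; max(0, 78 - 52) = 26.
Homeowner 5: others sum to 57; max(0, 78 - 57) = 21.
Total collected = 0 + 11 + 8 + 26 + 21 = 66.

66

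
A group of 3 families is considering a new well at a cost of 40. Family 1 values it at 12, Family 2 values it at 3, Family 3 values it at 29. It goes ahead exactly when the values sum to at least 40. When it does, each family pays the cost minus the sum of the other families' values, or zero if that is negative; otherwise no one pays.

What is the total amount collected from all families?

Total value 44 ≥ cost 40, so it is built.
Family 1: others sum to 32; max(0, 40 - 32) = 8.
Family 2: others sum to 41; max(0, 40 - 41) = 0.
Family 3: others sum to 15; max(0, 40 - 15) = 25.
Total collected = 8 + 0 + 25 = 33.

33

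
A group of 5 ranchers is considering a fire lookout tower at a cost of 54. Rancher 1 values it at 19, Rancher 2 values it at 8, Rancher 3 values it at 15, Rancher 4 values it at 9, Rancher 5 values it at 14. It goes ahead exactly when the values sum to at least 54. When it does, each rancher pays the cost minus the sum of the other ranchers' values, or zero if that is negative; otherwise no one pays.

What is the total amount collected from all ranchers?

15

Total value 65 ≥ cost 54, so it is built.
Rancher 1: others sum to 46; max(0, 54 - 46) = 8.
Rancher 2: others sum to 57; max(0, 54 - 57) = 0.
Rancher 3: others sum to 50; max(0, 54 - 50) = 4.
Rancher 4: others sum to 56; max(0, 54 - 56) = 0.
Rancher 5: others sum to 51; max(0, 54 - 51) = 3.
Total collected = 8 + 0 + 4 + 0 + 3 = 15.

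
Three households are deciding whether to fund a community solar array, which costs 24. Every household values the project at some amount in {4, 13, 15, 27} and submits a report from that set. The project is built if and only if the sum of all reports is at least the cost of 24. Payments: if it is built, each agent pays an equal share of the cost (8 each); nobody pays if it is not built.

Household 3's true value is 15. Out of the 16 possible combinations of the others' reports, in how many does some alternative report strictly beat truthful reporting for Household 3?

Others report (4, 4): truth gives 0; report 27 gives 7 > 0. Violating.
Others report (4, 13): truth gives 7; no alternative beats it.
Others report (4, 15): truth gives 7; no alternative beats it.
(Checking all 16 profiles: 1 has a profitable deviation, 15 do not.)

1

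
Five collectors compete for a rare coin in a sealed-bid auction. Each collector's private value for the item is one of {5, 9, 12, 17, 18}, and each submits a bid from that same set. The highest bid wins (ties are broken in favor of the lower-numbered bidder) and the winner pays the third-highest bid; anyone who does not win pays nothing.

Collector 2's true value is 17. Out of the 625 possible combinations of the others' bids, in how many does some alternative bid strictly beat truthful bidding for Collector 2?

Others bid (5, 5, 5, 18): truth gives 0; bid 18 gives 12 > 0. Violating.
Others bid (5, 5, 9, 18): truth gives 0; bid 18 gives 8 > 0. Violating.
Others bid (5, 5, 12, 18): truth gives 0; bid 18 gives 5 > 0. Violating.
Others bid (5, 5, 18, 5): truth gives 0; bid 18 gives 12 > 0. Violating.
Others bid (5, 5, 5, 5): truth gives 12; no alternative beats it.
Others bid (5, 5, 5, 9): truth gives 12; no alternative beats it.
(Checking all 625 profiles: 108 have a profitable deviation, 517 do not.)

108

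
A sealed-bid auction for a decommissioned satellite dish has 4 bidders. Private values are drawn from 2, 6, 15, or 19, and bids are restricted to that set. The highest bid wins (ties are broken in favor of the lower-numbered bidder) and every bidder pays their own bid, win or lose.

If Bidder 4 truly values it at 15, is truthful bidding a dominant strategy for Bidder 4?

No

Consider the case where Bidder 1 bids 2, Bidder 2 bids 2 and Bidder 3 bids 2.
Truthful bid 15: wins, pays 15, utility 15 - 15 = 0.
Bid 6 instead: wins, pays 6, utility 15 - 6 = 9.
Since 9 > 0, bidding 6 is strictly better here, so truthful bidding is not dominant.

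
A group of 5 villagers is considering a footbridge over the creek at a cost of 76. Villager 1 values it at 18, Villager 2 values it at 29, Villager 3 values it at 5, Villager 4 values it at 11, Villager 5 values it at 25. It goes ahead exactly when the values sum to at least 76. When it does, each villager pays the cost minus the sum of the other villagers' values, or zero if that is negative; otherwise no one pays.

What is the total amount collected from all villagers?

36

Total value 88 ≥ cost 76, so it is built.
Villager 1: others sum to 70; max(0, 76 - 70) = 6.
Villager 2: others sum to 59; max(0, 76 - 59) = 17.
Villager 3: others sum to 83; max(0, 76 - 83) = 0.
Villager 4: others sum to 77; max(0, 76 - 77) = 0.
Villager 5: others sum to 63; max(0, 76 - 63) = 13.
Total collected = 6 + 17 + 0 + 0 + 13 = 36.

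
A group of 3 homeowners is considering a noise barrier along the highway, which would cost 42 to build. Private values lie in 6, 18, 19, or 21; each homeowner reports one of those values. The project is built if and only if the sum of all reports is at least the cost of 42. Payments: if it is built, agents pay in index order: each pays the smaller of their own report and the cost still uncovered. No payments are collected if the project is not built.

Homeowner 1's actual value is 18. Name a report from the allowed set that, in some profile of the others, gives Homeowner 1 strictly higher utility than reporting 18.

Suppose Homeowner 2 reports 18 and Homeowner 3 reports 18.
Report 18: project built, pays 18, utility 18 - 18 = 0.
Report 6: project built, pays 6, utility 18 - 6 = 12.
So reporting 6 beats truth here (12 > 0).

6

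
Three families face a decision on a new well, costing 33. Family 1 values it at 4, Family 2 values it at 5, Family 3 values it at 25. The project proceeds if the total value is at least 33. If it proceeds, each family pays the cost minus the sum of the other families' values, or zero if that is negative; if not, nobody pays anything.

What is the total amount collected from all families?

Total value 34 ≥ cost 33, so it is built.
Family 1: others sum to 30; max(0, 33 - 30) = 3.
Family 2: others sum to 29; max(0, 33 - 29) = 4.
Family 3: others sum to 9; max(0, 33 - 9) = 24.
Total collected = 3 + 4 + 24 = 31.

31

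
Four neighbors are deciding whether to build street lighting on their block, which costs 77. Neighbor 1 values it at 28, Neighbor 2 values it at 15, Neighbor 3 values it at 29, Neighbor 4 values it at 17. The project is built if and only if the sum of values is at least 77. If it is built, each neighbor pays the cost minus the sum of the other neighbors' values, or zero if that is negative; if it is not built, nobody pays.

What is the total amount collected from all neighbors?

41

Total value 89 ≥ cost 77, so it is built.
Neighbor 1: others sum to 61; max(0, 77 - 61) = 16.
Neighbor 2: others sum to 74; max(0, 77 - 74) = 3.
Neighbor 3: others sum to 60; max(0, 77 - 60) = 17.
Neighbor 4: others sum to 72; max(0, 77 - 72) = 5.
Total collected = 16 + 3 + 17 + 5 = 41.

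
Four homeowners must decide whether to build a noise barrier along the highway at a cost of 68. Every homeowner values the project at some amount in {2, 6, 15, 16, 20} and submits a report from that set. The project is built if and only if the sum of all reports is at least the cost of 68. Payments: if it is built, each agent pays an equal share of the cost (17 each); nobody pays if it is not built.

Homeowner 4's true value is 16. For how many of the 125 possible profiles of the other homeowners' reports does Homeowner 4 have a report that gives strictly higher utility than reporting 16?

10

Others report (15, 20, 20): truth gives -1; report 2 gives 0 > -1. Violating.
Others report (16, 16, 20): truth gives -1; report 2 gives 0 > -1. Violating.
Others report (16, 20, 16): truth gives -1; report 2 gives 0 > -1. Violating.
Others report (16, 20, 20): truth gives -1; report 2 gives 0 > -1. Violating.
Others report (2, 2, 2): truth gives 0; no alternative beats it.
Others report (2, 2, 6): truth gives 0; no alternative beats it.
(Checking all 125 profiles: 10 have a profitable deviation, 115 do not.)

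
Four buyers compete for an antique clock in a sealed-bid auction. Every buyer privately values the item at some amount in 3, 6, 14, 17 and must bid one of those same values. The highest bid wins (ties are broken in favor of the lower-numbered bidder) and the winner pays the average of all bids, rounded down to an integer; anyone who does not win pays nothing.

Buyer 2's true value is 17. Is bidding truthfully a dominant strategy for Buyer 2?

No

Consider the case where Buyer 1 bids 3, Buyer 3 bids 3 and Buyer 4 bids 3.
Truthful bid 17: wins, pays 6, utility 17 - 6 = 11.
Bid 6 instead: wins, pays 3, utility 17 - 3 = 14.
Since 14 > 11, bidding 6 is strictly better here, so truthful bidding is not dominant.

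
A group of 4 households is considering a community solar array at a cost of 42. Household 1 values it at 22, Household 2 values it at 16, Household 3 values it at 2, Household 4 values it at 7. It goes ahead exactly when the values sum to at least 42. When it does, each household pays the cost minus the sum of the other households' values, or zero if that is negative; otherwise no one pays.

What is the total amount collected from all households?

Total value 47 ≥ cost 42, so it is built.
Household 1: others sum to 25; max(0, 42 - 25) = 17.
Household 2: others sum to 31; max(0, 42 - 31) = 11.
Household 3: others sum to 45; max(0, 42 - 45) = 0.
Household 4: others sum to 40; max(0, 42 - 40) = 2.
Total collected = 17 + 11 + 0 + 2 = 30.

30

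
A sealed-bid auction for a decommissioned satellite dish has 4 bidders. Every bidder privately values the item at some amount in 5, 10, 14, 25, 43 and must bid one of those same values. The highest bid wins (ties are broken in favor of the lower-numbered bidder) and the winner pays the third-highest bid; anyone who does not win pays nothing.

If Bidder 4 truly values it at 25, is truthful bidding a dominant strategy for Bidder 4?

No

Consider the case where Bidder 1 bids 5, Bidder 2 bids 5 and Bidder 3 bids 25.
Truthful bid 25: loses, pays 0, utility 0.
Bid 43 instead: wins, pays 5, utility 25 - 5 = 20.
Since 20 > 0, bidding 43 is strictly better here, so truthful bidding is not dominant.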